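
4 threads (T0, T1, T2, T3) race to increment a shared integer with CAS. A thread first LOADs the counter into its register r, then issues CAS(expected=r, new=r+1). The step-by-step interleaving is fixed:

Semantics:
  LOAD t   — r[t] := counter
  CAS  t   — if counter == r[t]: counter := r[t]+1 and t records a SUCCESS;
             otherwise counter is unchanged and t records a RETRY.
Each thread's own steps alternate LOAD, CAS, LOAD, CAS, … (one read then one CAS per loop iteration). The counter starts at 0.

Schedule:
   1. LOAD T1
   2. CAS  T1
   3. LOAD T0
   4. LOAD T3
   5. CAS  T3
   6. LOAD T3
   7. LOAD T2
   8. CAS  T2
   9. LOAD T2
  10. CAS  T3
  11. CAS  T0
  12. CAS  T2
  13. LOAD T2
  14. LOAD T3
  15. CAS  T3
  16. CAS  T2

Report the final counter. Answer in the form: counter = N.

step 1: T1 LOAD ⇒ load; ctr=0 reg=0
step 2: T1 CAS ⇒ ok; ctr=1 reg=0
step 3: T0 LOAD ⇒ load; ctr=1 reg=1
step 4: T3 LOAD ⇒ load; ctr=1 reg=1
step 5: T3 CAS ⇒ ok; ctr=2 reg=1
step 6: T3 LOAD ⇒ load; ctr=2 reg=2
step 7: T2 LOAD ⇒ load; ctr=2 reg=2
step 8: T2 CAS ⇒ ok; ctr=3 reg=2
step 9: T2 LOAD ⇒ load; ctr=3 reg=3
step 10: T3 CAS ⇒ retry; ctr=3 reg=2
step 11: T0 CAS ⇒ retry; ctr=3 reg=1
step 12: T2 CAS ⇒ ok; ctr=4 reg=3
step 13: T2 LOAD ⇒ load; ctr=4 reg=4
step 14: T3 LOAD ⇒ load; ctr=4 reg=4
step 15: T3 CAS ⇒ ok; ctr=5 reg=4
step 16: T2 CAS ⇒ retry; ctr=5 reg=4

counter = 5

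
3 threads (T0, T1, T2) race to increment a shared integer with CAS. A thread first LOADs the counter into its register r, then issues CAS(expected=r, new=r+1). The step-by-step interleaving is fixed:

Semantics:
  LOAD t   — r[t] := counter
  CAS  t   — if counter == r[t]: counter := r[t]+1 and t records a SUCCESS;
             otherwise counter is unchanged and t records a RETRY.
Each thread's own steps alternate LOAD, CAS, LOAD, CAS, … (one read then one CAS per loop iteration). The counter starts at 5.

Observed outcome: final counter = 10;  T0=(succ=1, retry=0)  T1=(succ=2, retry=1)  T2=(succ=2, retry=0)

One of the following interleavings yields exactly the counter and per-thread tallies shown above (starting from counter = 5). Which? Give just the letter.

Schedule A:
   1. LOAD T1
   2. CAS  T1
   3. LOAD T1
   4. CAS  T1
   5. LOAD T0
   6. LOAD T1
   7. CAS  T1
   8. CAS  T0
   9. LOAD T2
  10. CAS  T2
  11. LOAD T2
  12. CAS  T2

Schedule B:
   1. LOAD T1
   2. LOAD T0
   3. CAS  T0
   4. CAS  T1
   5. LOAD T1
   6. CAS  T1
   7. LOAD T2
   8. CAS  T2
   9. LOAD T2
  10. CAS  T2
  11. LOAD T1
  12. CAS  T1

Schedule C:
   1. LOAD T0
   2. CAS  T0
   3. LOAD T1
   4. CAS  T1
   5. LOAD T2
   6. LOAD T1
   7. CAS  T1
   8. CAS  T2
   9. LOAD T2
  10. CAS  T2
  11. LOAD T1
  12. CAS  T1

Tracing schedule B:
T1 LOAD — after: cnt=5, r=5 — load
T0 LOAD — after: cnt=5, r=5 — load
T0 CAS — after: cnt=6, r=5 — ok
T1 CAS — after: cnt=6, r=5 — retry
T1 LOAD — after: cnt=6, r=6 — load
T1 CAS — after: cnt=7, r=6 — ok
T2 LOAD — after: cnt=7, r=7 — load
T2 CAS — after: cnt=8, r=7 — ok
T2 LOAD — after: cnt=8, r=8 — load
T2 CAS — after: cnt=9, r=8 — ok
T1 LOAD — after: cnt=9, r=9 — load
T1 CAS — after: cnt=10, r=9 — ok

B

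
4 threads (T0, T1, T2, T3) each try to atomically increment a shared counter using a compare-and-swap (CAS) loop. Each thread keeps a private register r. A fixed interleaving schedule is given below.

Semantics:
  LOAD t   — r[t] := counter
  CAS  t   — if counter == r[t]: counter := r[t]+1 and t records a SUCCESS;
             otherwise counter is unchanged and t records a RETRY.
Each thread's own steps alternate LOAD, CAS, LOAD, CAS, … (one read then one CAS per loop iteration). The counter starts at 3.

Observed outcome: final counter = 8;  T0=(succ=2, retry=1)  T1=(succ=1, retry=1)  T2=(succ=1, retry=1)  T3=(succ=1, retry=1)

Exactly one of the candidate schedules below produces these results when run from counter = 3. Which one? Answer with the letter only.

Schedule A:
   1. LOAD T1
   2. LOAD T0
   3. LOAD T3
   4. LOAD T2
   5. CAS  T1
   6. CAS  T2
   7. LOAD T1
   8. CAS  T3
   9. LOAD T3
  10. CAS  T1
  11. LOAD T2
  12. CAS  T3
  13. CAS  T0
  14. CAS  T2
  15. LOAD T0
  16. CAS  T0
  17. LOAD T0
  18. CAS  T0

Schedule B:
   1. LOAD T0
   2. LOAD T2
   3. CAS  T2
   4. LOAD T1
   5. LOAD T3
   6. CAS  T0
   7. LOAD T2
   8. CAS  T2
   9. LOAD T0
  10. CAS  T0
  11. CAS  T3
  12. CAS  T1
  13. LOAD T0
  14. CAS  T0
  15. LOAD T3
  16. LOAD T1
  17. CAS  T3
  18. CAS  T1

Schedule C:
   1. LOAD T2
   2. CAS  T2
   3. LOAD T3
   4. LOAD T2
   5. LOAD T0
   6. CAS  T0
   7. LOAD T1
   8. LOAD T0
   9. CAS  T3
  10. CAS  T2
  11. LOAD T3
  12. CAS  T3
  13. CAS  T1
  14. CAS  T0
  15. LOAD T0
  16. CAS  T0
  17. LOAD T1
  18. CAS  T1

C

Simulating candidate C:
T2 LOAD — after: cnt=3, r=3 — load
T2 CAS — after: cnt=4, r=3 — ok
T3 LOAD — after: cnt=4, r=4 — load
T2 LOAD — after: cnt=4, r=4 — load
T0 LOAD — after: cnt=4, r=4 — load
T0 CAS — after: cnt=5, r=4 — ok
T1 LOAD — after: cnt=5, r=5 — load
T0 LOAD — after: cnt=5, r=5 — load
T3 CAS — after: cnt=5, r=4 — retry
T2 CAS — after: cnt=5, r=4 — retry
T3 LOAD — after: cnt=5, r=5 — load
T3 CAS — after: cnt=6, r=5 — ok
T1 CAS — after: cnt=6, r=5 — retry
T0 CAS — after: cnt=6, r=5 — retry
T0 LOAD — after: cnt=6, r=6 — load
T0 CAS — after: cnt=7, r=6 — ok
T1 LOAD — after: cnt=7, r=7 — load
T1 CAS — after: cnt=8, r=7 — ok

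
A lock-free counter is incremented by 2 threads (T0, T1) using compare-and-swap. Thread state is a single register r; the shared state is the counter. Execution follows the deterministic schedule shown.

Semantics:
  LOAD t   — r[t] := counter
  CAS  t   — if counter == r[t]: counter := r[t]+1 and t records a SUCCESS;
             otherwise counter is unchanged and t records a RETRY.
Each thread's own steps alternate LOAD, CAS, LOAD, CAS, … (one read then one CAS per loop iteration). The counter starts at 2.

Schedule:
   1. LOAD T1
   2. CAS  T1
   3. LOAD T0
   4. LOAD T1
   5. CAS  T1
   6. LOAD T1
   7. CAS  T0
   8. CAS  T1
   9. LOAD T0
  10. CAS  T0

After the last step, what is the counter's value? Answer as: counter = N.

[1] T1.load  rd  (counter 2, T1.r 2)
[2] T1.cas  hit  (counter 3, T1.r 2)
[3] T0.load  rd  (counter 3, T0.r 3)
[4] T1.load  rd  (counter 3, T1.r 3)
[5] T1.cas  hit  (counter 4, T1.r 3)
[6] T1.load  rd  (counter 4, T1.r 4)
[7] T0.cas  miss  (counter 4, T0.r 3)
[8] T1.cas  hit  (counter 5, T1.r 4)
[9] T0.load  rd  (counter 5, T0.r 5)
[10] T0.cas  hit  (counter 6, T0.r 5)

counter = 6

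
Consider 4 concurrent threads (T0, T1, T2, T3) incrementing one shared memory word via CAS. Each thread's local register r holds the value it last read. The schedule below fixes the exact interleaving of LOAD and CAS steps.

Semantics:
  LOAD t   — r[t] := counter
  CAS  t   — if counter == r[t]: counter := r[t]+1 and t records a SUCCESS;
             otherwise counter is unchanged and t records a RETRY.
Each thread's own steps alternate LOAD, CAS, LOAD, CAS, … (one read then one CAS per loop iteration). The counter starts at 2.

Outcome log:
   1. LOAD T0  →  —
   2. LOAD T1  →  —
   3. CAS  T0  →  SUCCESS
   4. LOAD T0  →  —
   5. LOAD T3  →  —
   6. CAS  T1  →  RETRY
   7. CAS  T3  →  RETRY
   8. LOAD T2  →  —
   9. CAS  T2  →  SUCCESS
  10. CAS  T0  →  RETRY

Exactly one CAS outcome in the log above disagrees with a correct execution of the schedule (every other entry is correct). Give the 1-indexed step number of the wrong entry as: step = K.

step = 7

Re-executing:
#1 T0 reads 2
#2 T1 reads 2
#3 T0 CAS(2→3) writes; counter now 3
#4 T0 reads 3
#5 T3 reads 3
#6 T1 CAS(2→3) fails; counter now 3
#7 T3 CAS(3→4) writes; counter now 4
#8 T2 reads 4
#9 T2 CAS(4→5) writes; counter now 5
#10 T0 CAS(3→4) fails; counter now 5
Mismatch at 7.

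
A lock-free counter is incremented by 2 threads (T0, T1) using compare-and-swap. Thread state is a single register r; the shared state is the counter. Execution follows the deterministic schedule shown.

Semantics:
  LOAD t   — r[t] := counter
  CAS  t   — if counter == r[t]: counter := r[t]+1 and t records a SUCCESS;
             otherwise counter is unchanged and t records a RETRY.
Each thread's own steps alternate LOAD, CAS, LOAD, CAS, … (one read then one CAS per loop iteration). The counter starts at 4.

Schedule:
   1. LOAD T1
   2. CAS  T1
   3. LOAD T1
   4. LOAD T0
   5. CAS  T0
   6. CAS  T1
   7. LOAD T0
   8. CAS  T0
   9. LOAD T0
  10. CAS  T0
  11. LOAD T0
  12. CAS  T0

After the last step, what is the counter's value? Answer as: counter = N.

counter = 9

1. LOAD T1 → mem=4 r[T1]=4 [LOAD]
2. CAS T1 → mem=5 r[T1]=4 [OK]
3. LOAD T1 → mem=5 r[T1]=5 [LOAD]
4. LOAD T0 → mem=5 r[T0]=5 [LOAD]
5. CAS T0 → mem=6 r[T0]=5 [OK]
6. CAS T1 → mem=6 r[T1]=5 [RETRY]
7. LOAD T0 → mem=6 r[T0]=6 [LOAD]
8. CAS T0 → mem=7 r[T0]=6 [OK]
9. LOAD T0 → mem=7 r[T0]=7 [LOAD]
10. CAS T0 → mem=8 r[T0]=7 [OK]
11. LOAD T0 → mem=8 r[T0]=8 [LOAD]
12. CAS T0 → mem=9 r[T0]=8 [OK]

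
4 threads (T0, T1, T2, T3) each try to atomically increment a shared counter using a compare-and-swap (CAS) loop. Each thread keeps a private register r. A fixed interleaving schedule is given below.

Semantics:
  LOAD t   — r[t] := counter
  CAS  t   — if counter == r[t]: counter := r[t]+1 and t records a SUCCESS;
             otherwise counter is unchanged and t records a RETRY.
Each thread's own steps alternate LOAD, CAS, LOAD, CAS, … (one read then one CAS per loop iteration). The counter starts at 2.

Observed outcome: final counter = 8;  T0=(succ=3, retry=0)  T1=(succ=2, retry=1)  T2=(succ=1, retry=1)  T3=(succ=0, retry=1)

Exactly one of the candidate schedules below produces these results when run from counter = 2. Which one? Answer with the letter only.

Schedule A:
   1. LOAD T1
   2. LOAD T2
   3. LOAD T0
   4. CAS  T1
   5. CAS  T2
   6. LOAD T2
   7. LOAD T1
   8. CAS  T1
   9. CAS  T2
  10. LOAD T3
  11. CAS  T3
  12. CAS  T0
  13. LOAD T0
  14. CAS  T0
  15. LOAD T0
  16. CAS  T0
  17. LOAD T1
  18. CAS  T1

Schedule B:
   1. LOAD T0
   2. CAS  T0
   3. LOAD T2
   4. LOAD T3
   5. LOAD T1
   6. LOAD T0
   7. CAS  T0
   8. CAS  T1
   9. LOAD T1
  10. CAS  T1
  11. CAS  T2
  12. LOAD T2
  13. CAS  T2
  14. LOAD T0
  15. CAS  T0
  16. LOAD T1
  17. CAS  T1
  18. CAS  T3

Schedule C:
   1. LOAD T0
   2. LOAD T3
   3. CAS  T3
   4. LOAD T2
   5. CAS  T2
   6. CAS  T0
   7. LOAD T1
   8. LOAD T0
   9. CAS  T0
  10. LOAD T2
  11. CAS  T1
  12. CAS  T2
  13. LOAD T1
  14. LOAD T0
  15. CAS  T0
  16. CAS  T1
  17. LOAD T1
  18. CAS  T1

Simulating candidate B:
#1 T0 reads 2
#2 T0 CAS(2→3) writes; counter now 3
#3 T2 reads 3
#4 T3 reads 3
#5 T1 reads 3
#6 T0 reads 3
#7 T0 CAS(3→4) writes; counter now 4
#8 T1 CAS(3→4) fails; counter now 4
#9 T1 reads 4
#10 T1 CAS(4→5) writes; counter now 5
#11 T2 CAS(3→4) fails; counter now 5
#12 T2 reads 5
#13 T2 CAS(5→6) writes; counter now 6
#14 T0 reads 6
#15 T0 CAS(6→7) writes; counter now 7
#16 T1 reads 7
#17 T1 CAS(7→8) writes; counter now 8
#18 T3 CAS(3→4) fails; counter now 8

B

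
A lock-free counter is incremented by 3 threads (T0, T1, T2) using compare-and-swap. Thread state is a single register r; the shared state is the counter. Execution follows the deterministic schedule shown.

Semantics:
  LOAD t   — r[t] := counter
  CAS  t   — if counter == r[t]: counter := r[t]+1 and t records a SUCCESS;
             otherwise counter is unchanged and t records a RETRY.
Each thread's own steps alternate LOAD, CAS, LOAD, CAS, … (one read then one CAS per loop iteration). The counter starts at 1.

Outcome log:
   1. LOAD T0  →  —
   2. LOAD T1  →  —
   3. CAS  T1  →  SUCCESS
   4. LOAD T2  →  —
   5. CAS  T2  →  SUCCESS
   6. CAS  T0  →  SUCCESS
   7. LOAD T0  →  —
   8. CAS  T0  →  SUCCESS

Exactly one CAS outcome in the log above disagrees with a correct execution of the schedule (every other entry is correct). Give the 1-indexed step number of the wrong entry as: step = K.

Correct run:
T0 LOAD — after: cnt=1, r=1 — load
T1 LOAD — after: cnt=1, r=1 — load
T1 CAS — after: cnt=2, r=1 — ok
T2 LOAD — after: cnt=2, r=2 — load
T2 CAS — after: cnt=3, r=2 — ok
T0 CAS — after: cnt=3, r=1 — retry
T0 LOAD — after: cnt=3, r=3 — load
T0 CAS — after: cnt=4, r=3 — ok
Flip is step 6.

step = 6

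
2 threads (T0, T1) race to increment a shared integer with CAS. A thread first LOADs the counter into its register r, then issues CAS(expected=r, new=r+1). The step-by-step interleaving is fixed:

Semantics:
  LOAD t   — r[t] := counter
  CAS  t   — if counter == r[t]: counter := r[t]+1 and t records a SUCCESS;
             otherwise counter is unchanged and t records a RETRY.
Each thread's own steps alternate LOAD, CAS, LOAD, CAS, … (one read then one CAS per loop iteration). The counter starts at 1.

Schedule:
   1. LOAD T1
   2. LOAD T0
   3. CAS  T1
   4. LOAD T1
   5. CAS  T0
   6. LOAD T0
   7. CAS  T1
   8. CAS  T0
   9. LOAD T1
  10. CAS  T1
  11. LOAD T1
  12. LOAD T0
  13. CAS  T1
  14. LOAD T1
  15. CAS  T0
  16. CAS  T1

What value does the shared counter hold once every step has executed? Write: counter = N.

step 1: T1 LOAD ⇒ load; ctr=1 reg=1
step 2: T0 LOAD ⇒ load; ctr=1 reg=1
step 3: T1 CAS ⇒ ok; ctr=2 reg=1
step 4: T1 LOAD ⇒ load; ctr=2 reg=2
step 5: T0 CAS ⇒ retry; ctr=2 reg=1
step 6: T0 LOAD ⇒ load; ctr=2 reg=2
step 7: T1 CAS ⇒ ok; ctr=3 reg=2
step 8: T0 CAS ⇒ retry; ctr=3 reg=2
step 9: T1 LOAD ⇒ load; ctr=3 reg=3
step 10: T1 CAS ⇒ ok; ctr=4 reg=3
step 11: T1 LOAD ⇒ load; ctr=4 reg=4
step 12: T0 LOAD ⇒ load; ctr=4 reg=4
step 13: T1 CAS ⇒ ok; ctr=5 reg=4
step 14: T1 LOAD ⇒ load; ctr=5 reg=5
step 15: T0 CAS ⇒ retry; ctr=5 reg=4
step 16: T1 CAS ⇒ ok; ctr=6 reg=5

counter = 6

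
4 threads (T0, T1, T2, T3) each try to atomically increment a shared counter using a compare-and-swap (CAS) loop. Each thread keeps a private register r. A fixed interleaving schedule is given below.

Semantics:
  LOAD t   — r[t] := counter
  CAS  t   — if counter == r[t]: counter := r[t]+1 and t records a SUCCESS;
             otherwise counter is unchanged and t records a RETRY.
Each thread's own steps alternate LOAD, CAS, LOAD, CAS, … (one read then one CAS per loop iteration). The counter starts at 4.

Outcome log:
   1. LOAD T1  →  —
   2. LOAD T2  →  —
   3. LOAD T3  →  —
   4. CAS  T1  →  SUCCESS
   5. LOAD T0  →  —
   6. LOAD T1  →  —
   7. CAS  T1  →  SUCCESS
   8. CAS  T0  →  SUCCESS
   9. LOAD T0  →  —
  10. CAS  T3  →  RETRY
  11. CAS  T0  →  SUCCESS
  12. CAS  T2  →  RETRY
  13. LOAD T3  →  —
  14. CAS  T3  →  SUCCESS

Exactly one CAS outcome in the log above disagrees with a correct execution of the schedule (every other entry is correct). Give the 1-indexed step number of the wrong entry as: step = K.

step = 8

Correct run:
T1 LOAD — after: cnt=4, r=4 — load
T2 LOAD — after: cnt=4, r=4 — load
T3 LOAD — after: cnt=4, r=4 — load
T1 CAS — after: cnt=5, r=4 — ok
T0 LOAD — after: cnt=5, r=5 — load
T1 LOAD — after: cnt=5, r=5 — load
T1 CAS — after: cnt=6, r=5 — ok
T0 CAS — after: cnt=6, r=5 — retry
T0 LOAD — after: cnt=6, r=6 — load
T3 CAS — after: cnt=6, r=4 — retry
T0 CAS — after: cnt=7, r=6 — ok
T2 CAS — after: cnt=7, r=4 — retry
T3 LOAD — after: cnt=7, r=7 — load
T3 CAS — after: cnt=8, r=7 — ok
Flip is step 8.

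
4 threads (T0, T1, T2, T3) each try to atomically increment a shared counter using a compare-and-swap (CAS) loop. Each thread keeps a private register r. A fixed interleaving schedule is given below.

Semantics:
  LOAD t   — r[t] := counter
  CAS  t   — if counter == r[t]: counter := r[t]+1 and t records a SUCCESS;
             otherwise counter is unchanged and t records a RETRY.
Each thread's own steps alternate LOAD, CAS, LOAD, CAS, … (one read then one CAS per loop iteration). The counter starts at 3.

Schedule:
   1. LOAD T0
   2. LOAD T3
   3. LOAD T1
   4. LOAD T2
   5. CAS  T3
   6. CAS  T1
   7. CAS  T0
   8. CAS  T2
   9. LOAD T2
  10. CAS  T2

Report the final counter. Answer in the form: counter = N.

#1 T0 reads 3
#2 T3 reads 3
#3 T1 reads 3
#4 T2 reads 3
#5 T3 CAS(3→4) writes; counter now 4
#6 T1 CAS(3→4) fails; counter now 4
#7 T0 CAS(3→4) fails; counter now 4
#8 T2 CAS(3→4) fails; counter now 4
#9 T2 reads 4
#10 T2 CAS(4→5) writes; counter now 5

counter = 5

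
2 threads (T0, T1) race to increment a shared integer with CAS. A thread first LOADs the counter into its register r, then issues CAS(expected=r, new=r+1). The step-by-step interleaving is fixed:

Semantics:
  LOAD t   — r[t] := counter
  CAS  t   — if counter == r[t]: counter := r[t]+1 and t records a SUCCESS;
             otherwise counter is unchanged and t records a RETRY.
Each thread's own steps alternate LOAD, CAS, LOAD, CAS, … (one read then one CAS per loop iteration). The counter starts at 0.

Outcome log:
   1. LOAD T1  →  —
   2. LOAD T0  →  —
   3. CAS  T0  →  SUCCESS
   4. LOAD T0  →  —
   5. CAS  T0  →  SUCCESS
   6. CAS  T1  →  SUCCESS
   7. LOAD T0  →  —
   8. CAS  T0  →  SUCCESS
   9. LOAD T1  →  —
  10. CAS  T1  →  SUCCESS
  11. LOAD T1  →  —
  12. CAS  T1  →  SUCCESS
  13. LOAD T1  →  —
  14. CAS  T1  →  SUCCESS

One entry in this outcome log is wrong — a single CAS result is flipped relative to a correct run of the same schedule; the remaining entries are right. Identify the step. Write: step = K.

Re-executing:
1. LOAD T1 → mem=0 r[T1]=0 [LOAD]
2. LOAD T0 → mem=0 r[T0]=0 [LOAD]
3. CAS T0 → mem=1 r[T0]=0 [OK]
4. LOAD T0 → mem=1 r[T0]=1 [LOAD]
5. CAS T0 → mem=2 r[T0]=1 [OK]
6. CAS T1 → mem=2 r[T1]=0 [RETRY]
7. LOAD T0 → mem=2 r[T0]=2 [LOAD]
8. CAS T0 → mem=3 r[T0]=2 [OK]
9. LOAD T1 → mem=3 r[T1]=3 [LOAD]
10. CAS T1 → mem=4 r[T1]=3 [OK]
11. LOAD T1 → mem=4 r[T1]=4 [LOAD]
12. CAS T1 → mem=5 r[T1]=4 [OK]
13. LOAD T1 → mem=5 r[T1]=5 [LOAD]
14. CAS T1 → mem=6 r[T1]=5 [OK]
Mismatch at 6.

step = 6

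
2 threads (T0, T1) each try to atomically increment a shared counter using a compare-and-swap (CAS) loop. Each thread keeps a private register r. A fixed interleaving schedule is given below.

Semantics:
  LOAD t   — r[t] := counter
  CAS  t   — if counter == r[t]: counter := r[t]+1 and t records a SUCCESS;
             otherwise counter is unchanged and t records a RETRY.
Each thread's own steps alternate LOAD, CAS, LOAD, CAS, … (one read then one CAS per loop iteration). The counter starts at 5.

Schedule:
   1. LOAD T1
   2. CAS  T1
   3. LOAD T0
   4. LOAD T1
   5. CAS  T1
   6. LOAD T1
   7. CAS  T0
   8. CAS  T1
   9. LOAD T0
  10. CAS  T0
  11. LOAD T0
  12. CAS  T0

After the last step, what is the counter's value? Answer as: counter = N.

1. LOAD T1 → mem=5 r[T1]=5 [LOAD]
2. CAS T1 → mem=6 r[T1]=5 [OK]
3. LOAD T0 → mem=6 r[T0]=6 [LOAD]
4. LOAD T1 → mem=6 r[T1]=6 [LOAD]
5. CAS T1 → mem=7 r[T1]=6 [OK]
6. LOAD T1 → mem=7 r[T1]=7 [LOAD]
7. CAS T0 → mem=7 r[T0]=6 [RETRY]
8. CAS T1 → mem=8 r[T1]=7 [OK]
9. LOAD T0 → mem=8 r[T0]=8 [LOAD]
10. CAS T0 → mem=9 r[T0]=8 [OK]
11. LOAD T0 → mem=9 r[T0]=9 [LOAD]
12. CAS T0 → mem=10 r[T0]=9 [OK]

counter = 10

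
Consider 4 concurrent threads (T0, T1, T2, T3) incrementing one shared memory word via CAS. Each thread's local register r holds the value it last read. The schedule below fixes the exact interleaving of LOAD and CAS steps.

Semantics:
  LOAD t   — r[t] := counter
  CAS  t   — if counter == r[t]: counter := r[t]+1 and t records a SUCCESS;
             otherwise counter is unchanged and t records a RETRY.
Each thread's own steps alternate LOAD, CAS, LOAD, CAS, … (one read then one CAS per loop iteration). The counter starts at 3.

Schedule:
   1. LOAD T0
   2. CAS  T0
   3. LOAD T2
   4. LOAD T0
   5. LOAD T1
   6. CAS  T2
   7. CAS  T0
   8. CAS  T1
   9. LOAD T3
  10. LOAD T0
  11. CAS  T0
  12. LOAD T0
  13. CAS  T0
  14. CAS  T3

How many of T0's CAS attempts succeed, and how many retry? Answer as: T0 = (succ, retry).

T0 = (3, 1)

1. LOAD T0 → mem=3 r[T0]=3 [LOAD]
2. CAS T0 → mem=4 r[T0]=3 [OK]
3. LOAD T2 → mem=4 r[T2]=4 [LOAD]
4. LOAD T0 → mem=4 r[T0]=4 [LOAD]
5. LOAD T1 → mem=4 r[T1]=4 [LOAD]
6. CAS T2 → mem=5 r[T2]=4 [OK]
7. CAS T0 → mem=5 r[T0]=4 [RETRY]
8. CAS T1 → mem=5 r[T1]=4 [RETRY]
9. LOAD T3 → mem=5 r[T3]=5 [LOAD]
10. LOAD T0 → mem=5 r[T0]=5 [LOAD]
11. CAS T0 → mem=6 r[T0]=5 [OK]
12. LOAD T0 → mem=6 r[T0]=6 [LOAD]
13. CAS T0 → mem=7 r[T0]=6 [OK]
14. CAS T3 → mem=7 r[T3]=5 [RETRY]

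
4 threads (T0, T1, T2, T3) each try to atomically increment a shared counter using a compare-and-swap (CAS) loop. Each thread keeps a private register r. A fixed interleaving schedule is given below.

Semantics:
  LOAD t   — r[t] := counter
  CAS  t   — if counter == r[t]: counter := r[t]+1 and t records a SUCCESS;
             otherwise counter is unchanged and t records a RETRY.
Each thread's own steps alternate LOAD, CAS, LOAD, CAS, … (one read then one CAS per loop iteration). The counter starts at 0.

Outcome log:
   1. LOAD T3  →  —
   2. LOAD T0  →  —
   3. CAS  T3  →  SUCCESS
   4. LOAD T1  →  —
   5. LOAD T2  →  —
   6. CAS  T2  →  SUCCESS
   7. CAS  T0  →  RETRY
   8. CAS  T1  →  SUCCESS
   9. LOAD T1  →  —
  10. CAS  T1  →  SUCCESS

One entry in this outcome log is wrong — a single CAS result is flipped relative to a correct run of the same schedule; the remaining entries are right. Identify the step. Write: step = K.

step = 8

Re-executing:
1. LOAD T3 → mem=0 r[T3]=0 [LOAD]
2. LOAD T0 → mem=0 r[T0]=0 [LOAD]
3. CAS T3 → mem=1 r[T3]=0 [OK]
4. LOAD T1 → mem=1 r[T1]=1 [LOAD]
5. LOAD T2 → mem=1 r[T2]=1 [LOAD]
6. CAS T2 → mem=2 r[T2]=1 [OK]
7. CAS T0 → mem=2 r[T0]=0 [RETRY]
8. CAS T1 → mem=2 r[T1]=1 [RETRY]
9. LOAD T1 → mem=2 r[T1]=2 [LOAD]
10. CAS T1 → mem=3 r[T1]=2 [OK]
Flip is step 8.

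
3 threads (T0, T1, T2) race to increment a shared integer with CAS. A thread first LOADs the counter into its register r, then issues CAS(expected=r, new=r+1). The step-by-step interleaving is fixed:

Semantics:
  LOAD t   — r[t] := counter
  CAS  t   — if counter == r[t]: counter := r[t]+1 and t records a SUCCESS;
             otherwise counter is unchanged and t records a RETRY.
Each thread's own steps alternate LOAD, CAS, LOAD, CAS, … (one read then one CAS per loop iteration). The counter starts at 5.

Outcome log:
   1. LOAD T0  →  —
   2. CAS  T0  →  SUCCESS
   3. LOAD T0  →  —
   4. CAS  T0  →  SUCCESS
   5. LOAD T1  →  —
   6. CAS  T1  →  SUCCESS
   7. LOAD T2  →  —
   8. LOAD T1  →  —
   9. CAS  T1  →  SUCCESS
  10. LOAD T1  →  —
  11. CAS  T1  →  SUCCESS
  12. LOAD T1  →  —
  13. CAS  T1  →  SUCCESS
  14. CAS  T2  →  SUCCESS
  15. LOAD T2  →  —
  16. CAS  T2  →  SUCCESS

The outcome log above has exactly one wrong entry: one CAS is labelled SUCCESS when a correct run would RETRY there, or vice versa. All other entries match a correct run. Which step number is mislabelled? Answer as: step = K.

step = 14

Correct run:
1. LOAD T0 → mem=5 r[T0]=5 [LOAD]
2. CAS T0 → mem=6 r[T0]=5 [OK]
3. LOAD T0 → mem=6 r[T0]=6 [LOAD]
4. CAS T0 → mem=7 r[T0]=6 [OK]
5. LOAD T1 → mem=7 r[T1]=7 [LOAD]
6. CAS T1 → mem=8 r[T1]=7 [OK]
7. LOAD T2 → mem=8 r[T2]=8 [LOAD]
8. LOAD T1 → mem=8 r[T1]=8 [LOAD]
9. CAS T1 → mem=9 r[T1]=8 [OK]
10. LOAD T1 → mem=9 r[T1]=9 [LOAD]
11. CAS T1 → mem=10 r[T1]=9 [OK]
12. LOAD T1 → mem=10 r[T1]=10 [LOAD]
13. CAS T1 → mem=11 r[T1]=10 [OK]
14. CAS T2 → mem=11 r[T2]=8 [RETRY]
15. LOAD T2 → mem=11 r[T2]=11 [LOAD]
16. CAS T2 → mem=12 r[T2]=11 [OK]
Mismatch at 14.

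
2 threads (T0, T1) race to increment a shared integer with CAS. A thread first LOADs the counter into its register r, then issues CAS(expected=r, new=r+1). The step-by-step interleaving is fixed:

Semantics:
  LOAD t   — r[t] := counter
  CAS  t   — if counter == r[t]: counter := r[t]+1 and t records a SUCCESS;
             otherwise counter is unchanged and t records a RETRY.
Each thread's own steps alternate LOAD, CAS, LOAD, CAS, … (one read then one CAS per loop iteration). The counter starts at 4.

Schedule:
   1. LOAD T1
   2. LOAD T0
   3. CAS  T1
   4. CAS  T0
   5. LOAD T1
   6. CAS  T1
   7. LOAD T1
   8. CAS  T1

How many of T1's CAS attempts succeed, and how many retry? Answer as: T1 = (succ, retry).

T1 = (3, 0)

1. LOAD T1 → mem=4 r[T1]=4 [LOAD]
2. LOAD T0 → mem=4 r[T0]=4 [LOAD]
3. CAS T1 → mem=5 r[T1]=4 [OK]
4. CAS T0 → mem=5 r[T0]=4 [RETRY]
5. LOAD T1 → mem=5 r[T1]=5 [LOAD]
6. CAS T1 → mem=6 r[T1]=5 [OK]
7. LOAD T1 → mem=6 r[T1]=6 [LOAD]
8. CAS T1 → mem=7 r[T1]=6 [OK]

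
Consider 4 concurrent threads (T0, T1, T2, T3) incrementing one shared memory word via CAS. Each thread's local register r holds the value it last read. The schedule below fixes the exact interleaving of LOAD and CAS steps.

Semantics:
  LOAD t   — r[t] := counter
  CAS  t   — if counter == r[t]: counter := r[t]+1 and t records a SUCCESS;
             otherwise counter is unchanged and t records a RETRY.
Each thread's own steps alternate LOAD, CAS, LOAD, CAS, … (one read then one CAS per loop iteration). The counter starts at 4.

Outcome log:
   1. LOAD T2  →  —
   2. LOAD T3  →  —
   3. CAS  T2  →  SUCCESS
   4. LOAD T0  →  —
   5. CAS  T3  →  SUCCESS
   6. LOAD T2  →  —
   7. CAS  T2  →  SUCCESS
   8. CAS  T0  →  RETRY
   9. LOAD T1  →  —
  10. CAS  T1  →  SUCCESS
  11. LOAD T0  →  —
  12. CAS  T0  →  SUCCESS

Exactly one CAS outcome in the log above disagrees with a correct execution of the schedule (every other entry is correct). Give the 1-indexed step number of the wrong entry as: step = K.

step = 5

Re-executing:
1. LOAD T2 → mem=4 r[T2]=4 [LOAD]
2. LOAD T3 → mem=4 r[T3]=4 [LOAD]
3. CAS T2 → mem=5 r[T2]=4 [OK]
4. LOAD T0 → mem=5 r[T0]=5 [LOAD]
5. CAS T3 → mem=5 r[T3]=4 [RETRY]
6. LOAD T2 → mem=5 r[T2]=5 [LOAD]
7. CAS T2 → mem=6 r[T2]=5 [OK]
8. CAS T0 → mem=6 r[T0]=5 [RETRY]
9. LOAD T1 → mem=6 r[T1]=6 [LOAD]
10. CAS T1 → mem=7 r[T1]=6 [OK]
11. LOAD T0 → mem=7 r[T0]=7 [LOAD]
12. CAS T0 → mem=8 r[T0]=7 [OK]
Flip is step 5.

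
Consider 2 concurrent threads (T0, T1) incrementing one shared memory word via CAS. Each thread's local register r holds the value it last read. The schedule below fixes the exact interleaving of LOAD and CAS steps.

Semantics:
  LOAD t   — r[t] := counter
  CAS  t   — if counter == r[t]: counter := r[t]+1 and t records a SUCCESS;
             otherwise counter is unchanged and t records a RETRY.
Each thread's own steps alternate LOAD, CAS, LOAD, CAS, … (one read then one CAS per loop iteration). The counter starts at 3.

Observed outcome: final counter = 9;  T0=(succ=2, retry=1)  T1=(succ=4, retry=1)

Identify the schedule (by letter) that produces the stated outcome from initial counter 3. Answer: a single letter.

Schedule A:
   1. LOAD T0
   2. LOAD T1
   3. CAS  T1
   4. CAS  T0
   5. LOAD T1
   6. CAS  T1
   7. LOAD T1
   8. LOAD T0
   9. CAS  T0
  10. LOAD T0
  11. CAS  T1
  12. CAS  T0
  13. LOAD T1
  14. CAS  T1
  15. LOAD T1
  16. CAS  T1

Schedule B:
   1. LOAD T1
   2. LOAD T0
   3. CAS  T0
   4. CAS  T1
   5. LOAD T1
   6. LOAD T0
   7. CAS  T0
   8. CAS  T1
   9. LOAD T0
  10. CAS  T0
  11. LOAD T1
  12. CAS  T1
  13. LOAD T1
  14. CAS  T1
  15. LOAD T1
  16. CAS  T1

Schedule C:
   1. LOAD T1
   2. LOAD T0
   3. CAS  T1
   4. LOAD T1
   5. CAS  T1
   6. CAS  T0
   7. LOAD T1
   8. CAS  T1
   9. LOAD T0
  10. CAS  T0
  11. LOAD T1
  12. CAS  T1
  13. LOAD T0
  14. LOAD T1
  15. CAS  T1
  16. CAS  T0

A

Tracing schedule A:
[1] T0.load  rd  (counter 3, T0.r 3)
[2] T1.load  rd  (counter 3, T1.r 3)
[3] T1.cas  hit  (counter 4, T1.r 3)
[4] T0.cas  miss  (counter 4, T0.r 3)
[5] T1.load  rd  (counter 4, T1.r 4)
[6] T1.cas  hit  (counter 5, T1.r 4)
[7] T1.load  rd  (counter 5, T1.r 5)
[8] T0.load  rd  (counter 5, T0.r 5)
[9] T0.cas  hit  (counter 6, T0.r 5)
[10] T0.load  rd  (counter 6, T0.r 6)
[11] T1.cas  miss  (counter 6, T1.r 5)
[12] T0.cas  hit  (counter 7, T0.r 6)
[13] T1.load  rd  (counter 7, T1.r 7)
[14] T1.cas  hit  (counter 8, T1.r 7)
[15] T1.load  rd  (counter 8, T1.r 8)
[16] T1.cas  hit  (counter 9, T1.r 8)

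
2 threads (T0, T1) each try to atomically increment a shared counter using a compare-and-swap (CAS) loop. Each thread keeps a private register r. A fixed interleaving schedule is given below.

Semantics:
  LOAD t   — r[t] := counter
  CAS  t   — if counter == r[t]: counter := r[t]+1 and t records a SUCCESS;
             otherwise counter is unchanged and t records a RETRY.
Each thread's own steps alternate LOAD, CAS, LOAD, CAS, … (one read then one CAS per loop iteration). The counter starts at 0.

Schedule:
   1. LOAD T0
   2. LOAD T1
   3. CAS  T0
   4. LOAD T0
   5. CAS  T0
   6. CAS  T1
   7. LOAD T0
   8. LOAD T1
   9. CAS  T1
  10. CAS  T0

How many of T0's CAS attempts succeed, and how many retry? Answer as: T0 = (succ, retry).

T0 = (2, 1)

step 1: T0 LOAD ⇒ load; ctr=0 reg=0
step 2: T1 LOAD ⇒ load; ctr=0 reg=0
step 3: T0 CAS ⇒ ok; ctr=1 reg=0
step 4: T0 LOAD ⇒ load; ctr=1 reg=1
step 5: T0 CAS ⇒ ok; ctr=2 reg=1
step 6: T1 CAS ⇒ retry; ctr=2 reg=0
step 7: T0 LOAD ⇒ load; ctr=2 reg=2
step 8: T1 LOAD ⇒ load; ctr=2 reg=2
step 9: T1 CAS ⇒ ok; ctr=3 reg=2
step 10: T0 CAS ⇒ retry; ctr=3 reg=2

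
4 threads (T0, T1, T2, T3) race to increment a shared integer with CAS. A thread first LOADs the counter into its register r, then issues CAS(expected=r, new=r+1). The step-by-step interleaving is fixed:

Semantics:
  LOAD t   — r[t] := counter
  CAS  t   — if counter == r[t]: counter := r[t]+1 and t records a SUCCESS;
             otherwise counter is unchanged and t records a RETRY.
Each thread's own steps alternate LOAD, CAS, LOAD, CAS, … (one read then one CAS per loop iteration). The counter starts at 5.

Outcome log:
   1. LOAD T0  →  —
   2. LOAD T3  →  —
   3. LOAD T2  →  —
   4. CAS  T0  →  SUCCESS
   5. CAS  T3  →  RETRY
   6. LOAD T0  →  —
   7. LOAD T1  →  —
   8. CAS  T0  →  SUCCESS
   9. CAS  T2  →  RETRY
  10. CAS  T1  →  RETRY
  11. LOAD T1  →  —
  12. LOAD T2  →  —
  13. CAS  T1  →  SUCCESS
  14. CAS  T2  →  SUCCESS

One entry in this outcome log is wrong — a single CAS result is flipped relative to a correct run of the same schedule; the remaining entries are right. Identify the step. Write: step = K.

step = 14

Re-executing:
1. LOAD T0 → mem=5 r[T0]=5 [LOAD]
2. LOAD T3 → mem=5 r[T3]=5 [LOAD]
3. LOAD T2 → mem=5 r[T2]=5 [LOAD]
4. CAS T0 → mem=6 r[T0]=5 [OK]
5. CAS T3 → mem=6 r[T3]=5 [RETRY]
6. LOAD T0 → mem=6 r[T0]=6 [LOAD]
7. LOAD T1 → mem=6 r[T1]=6 [LOAD]
8. CAS T0 → mem=7 r[T0]=6 [OK]
9. CAS T2 → mem=7 r[T2]=5 [RETRY]
10. CAS T1 → mem=7 r[T1]=6 [RETRY]
11. LOAD T1 → mem=7 r[T1]=7 [LOAD]
12. LOAD T2 → mem=7 r[T2]=7 [LOAD]
13. CAS T1 → mem=8 r[T1]=7 [OK]
14. CAS T2 → mem=8 r[T2]=7 [RETRY]
Log disagrees first at step 14.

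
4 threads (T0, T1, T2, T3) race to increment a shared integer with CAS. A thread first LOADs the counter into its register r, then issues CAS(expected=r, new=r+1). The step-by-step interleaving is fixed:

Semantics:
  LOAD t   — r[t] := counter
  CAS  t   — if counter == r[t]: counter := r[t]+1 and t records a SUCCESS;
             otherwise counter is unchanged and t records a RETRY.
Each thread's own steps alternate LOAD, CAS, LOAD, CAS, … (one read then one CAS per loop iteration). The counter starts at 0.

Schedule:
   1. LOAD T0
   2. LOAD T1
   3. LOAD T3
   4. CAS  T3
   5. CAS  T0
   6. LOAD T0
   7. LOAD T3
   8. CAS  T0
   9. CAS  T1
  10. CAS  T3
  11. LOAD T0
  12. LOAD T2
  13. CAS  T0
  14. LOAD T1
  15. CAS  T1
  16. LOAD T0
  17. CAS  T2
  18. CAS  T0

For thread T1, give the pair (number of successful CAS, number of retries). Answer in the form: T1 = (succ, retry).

[1] T0.load  rd  (counter 0, T0.r 0)
[2] T1.load  rd  (counter 0, T1.r 0)
[3] T3.load  rd  (counter 0, T3.r 0)
[4] T3.cas  hit  (counter 1, T3.r 0)
[5] T0.cas  miss  (counter 1, T0.r 0)
[6] T0.load  rd  (counter 1, T0.r 1)
[7] T3.load  rd  (counter 1, T3.r 1)
[8] T0.cas  hit  (counter 2, T0.r 1)
[9] T1.cas  miss  (counter 2, T1.r 0)
[10] T3.cas  miss  (counter 2, T3.r 1)
[11] T0.load  rd  (counter 2, T0.r 2)
[12] T2.load  rd  (counter 2, T2.r 2)
[13] T0.cas  hit  (counter 3, T0.r 2)
[14] T1.load  rd  (counter 3, T1.r 3)
[15] T1.cas  hit  (counter 4, T1.r 3)
[16] T0.load  rd  (counter 4, T0.r 4)
[17] T2.cas  miss  (counter 4, T2.r 2)
[18] T0.cas  hit  (counter 5, T0.r 4)

T1 = (1, 1)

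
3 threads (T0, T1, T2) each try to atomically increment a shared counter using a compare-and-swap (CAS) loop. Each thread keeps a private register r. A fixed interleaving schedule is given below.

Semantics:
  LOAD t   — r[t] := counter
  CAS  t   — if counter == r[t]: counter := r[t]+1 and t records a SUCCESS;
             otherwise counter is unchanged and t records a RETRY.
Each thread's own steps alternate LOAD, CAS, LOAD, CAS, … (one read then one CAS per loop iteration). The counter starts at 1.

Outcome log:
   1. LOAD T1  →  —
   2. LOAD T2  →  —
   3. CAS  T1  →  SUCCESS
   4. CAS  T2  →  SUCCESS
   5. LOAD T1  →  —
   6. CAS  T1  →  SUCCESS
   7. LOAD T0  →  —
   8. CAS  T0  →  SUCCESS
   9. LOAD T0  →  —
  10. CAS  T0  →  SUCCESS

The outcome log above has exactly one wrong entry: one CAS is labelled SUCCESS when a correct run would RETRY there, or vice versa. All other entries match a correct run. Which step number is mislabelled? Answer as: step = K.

Reference trace:
   1) LOAD T1:  M=1  r_T1=1
   2) LOAD T2:  M=1  r_T2=1
   3) CAS  T1:  M=2  r_T1=1 ✓
   4) CAS  T2:  M=2  r_T2=1 ✗
   5) LOAD T1:  M=2  r_T1=2
   6) CAS  T1:  M=3  r_T1=2 ✓
   7) LOAD T0:  M=3  r_T0=3
   8) CAS  T0:  M=4  r_T0=3 ✓
   9) LOAD T0:  M=4  r_T0=4
  10) CAS  T0:  M=5  r_T0=4 ✓
Mismatch at 4.

step = 4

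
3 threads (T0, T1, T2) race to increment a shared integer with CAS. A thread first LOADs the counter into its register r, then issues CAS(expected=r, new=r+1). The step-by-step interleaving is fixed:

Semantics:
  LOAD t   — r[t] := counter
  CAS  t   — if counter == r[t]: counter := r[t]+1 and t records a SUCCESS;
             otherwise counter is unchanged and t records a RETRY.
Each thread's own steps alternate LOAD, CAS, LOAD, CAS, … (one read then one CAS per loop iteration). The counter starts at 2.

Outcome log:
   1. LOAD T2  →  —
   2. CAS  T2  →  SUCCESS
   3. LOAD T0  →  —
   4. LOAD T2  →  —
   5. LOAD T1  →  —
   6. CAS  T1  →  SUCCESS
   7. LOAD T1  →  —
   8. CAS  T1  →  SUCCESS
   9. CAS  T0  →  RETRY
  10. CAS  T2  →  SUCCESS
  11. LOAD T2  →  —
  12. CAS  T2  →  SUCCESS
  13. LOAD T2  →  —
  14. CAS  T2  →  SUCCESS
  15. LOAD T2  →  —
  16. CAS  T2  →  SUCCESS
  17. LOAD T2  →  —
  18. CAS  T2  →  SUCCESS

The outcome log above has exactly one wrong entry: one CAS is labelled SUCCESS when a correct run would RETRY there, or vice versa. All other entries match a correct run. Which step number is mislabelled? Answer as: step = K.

Reference trace:
#1 T2 reads 2
#2 T2 CAS(2→3) writes; counter now 3
#3 T0 reads 3
#4 T2 reads 3
#5 T1 reads 3
#6 T1 CAS(3→4) writes; counter now 4
#7 T1 reads 4
#8 T1 CAS(4→5) writes; counter now 5
#9 T0 CAS(3→4) fails; counter now 5
#10 T2 CAS(3→4) fails; counter now 5
#11 T2 reads 5
#12 T2 CAS(5→6) writes; counter now 6
#13 T2 reads 6
#14 T2 CAS(6→7) writes; counter now 7
#15 T2 reads 7
#16 T2 CAS(7→8) writes; counter now 8
#17 T2 reads 8
#18 T2 CAS(8→9) writes; counter now 9
Flip is step 10.

step = 10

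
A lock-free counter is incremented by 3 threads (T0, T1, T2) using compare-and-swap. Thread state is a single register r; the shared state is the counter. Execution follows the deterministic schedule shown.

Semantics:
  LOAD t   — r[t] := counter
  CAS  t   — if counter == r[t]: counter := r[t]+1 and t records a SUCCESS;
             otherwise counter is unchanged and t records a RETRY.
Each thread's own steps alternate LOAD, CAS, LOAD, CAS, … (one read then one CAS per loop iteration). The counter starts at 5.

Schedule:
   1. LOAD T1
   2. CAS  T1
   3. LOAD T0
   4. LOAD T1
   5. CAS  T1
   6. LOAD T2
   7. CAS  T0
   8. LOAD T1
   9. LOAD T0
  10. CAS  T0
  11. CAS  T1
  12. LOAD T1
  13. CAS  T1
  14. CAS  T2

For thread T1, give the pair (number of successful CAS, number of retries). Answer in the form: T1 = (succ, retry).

1. LOAD T1 → mem=5 r[T1]=5 [LOAD]
2. CAS T1 → mem=6 r[T1]=5 [OK]
3. LOAD T0 → mem=6 r[T0]=6 [LOAD]
4. LOAD T1 → mem=6 r[T1]=6 [LOAD]
5. CAS T1 → mem=7 r[T1]=6 [OK]
6. LOAD T2 → mem=7 r[T2]=7 [LOAD]
7. CAS T0 → mem=7 r[T0]=6 [RETRY]
8. LOAD T1 → mem=7 r[T1]=7 [LOAD]
9. LOAD T0 → mem=7 r[T0]=7 [LOAD]
10. CAS T0 → mem=8 r[T0]=7 [OK]
11. CAS T1 → mem=8 r[T1]=7 [RETRY]
12. LOAD T1 → mem=8 r[T1]=8 [LOAD]
13. CAS T1 → mem=9 r[T1]=8 [OK]
14. CAS T2 → mem=9 r[T2]=7 [RETRY]

T1 = (3, 1)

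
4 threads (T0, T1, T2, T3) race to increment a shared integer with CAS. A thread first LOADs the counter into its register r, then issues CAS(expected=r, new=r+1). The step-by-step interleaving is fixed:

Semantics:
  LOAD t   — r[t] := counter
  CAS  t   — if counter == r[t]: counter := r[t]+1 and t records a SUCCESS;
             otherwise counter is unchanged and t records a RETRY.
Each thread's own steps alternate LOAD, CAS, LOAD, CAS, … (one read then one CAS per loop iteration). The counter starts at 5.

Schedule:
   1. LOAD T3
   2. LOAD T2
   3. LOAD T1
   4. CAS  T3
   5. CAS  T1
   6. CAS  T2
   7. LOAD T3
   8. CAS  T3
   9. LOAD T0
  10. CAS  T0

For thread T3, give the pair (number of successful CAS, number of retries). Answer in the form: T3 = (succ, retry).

T3 LOAD — after: cnt=5, r=5 — load
T2 LOAD — after: cnt=5, r=5 — load
T1 LOAD — after: cnt=5, r=5 — load
T3 CAS — after: cnt=6, r=5 — ok
T1 CAS — after: cnt=6, r=5 — retry
T2 CAS — after: cnt=6, r=5 — retry
T3 LOAD — after: cnt=6, r=6 — load
T3 CAS — after: cnt=7, r=6 — ok
T0 LOAD — after: cnt=7, r=7 — load
T0 CAS — after: cnt=8, r=7 — ok

T3 = (2, 0)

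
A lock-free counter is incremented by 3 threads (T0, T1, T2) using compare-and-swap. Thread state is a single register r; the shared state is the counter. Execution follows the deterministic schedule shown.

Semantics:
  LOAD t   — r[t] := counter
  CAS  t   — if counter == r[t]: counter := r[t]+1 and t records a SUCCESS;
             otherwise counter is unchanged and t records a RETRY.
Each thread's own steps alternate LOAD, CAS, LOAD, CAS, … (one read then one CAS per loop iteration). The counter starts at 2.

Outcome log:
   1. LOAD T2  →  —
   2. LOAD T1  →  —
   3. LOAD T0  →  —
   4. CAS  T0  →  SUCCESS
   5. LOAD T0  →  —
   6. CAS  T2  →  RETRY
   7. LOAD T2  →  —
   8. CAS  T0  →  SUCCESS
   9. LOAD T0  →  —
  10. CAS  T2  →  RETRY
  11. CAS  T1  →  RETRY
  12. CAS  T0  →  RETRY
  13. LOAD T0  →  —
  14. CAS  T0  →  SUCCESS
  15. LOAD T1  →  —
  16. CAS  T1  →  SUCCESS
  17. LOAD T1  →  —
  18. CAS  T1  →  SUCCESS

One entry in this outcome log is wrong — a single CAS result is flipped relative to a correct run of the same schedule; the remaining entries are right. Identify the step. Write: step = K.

Reference trace:
step 1: T2 LOAD ⇒ load; ctr=2 reg=2
step 2: T1 LOAD ⇒ load; ctr=2 reg=2
step 3: T0 LOAD ⇒ load; ctr=2 reg=2
step 4: T0 CAS ⇒ ok; ctr=3 reg=2
step 5: T0 LOAD ⇒ load; ctr=3 reg=3
step 6: T2 CAS ⇒ retry; ctr=3 reg=2
step 7: T2 LOAD ⇒ load; ctr=3 reg=3
step 8: T0 CAS ⇒ ok; ctr=4 reg=3
step 9: T0 LOAD ⇒ load; ctr=4 reg=4
step 10: T2 CAS ⇒ retry; ctr=4 reg=3
step 11: T1 CAS ⇒ retry; ctr=4 reg=2
step 12: T0 CAS ⇒ ok; ctr=5 reg=4
step 13: T0 LOAD ⇒ load; ctr=5 reg=5
step 14: T0 CAS ⇒ ok; ctr=6 reg=5
step 15: T1 LOAD ⇒ load; ctr=6 reg=6
step 16: T1 CAS ⇒ ok; ctr=7 reg=6
step 17: T1 LOAD ⇒ load; ctr=7 reg=7
step 18: T1 CAS ⇒ ok; ctr=8 reg=7
Mismatch at 12.

step = 12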